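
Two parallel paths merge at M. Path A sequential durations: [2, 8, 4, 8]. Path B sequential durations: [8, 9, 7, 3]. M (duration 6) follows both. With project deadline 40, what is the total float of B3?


Forward pass: ES(B3) = sum of predecessors on chain B = 17
EF = ES + duration = 17 + 7 = 24
Backward pass: LF(M) = deadline = 40; LS(M) = 40 - 6 = 34
LF(B3) = LS(M) - sum(successors on chain B) = 34 - 3 = 31
LS = LF - duration = 31 - 7 = 24
Total float = LS - ES = 24 - 17 = 7

7


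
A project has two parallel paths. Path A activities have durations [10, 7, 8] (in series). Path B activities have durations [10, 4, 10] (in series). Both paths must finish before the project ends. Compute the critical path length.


Path A total = 10 + 7 + 8 = 25
Path B total = 10 + 4 + 10 = 24
Critical path = longest path = max(25, 24) = 25

25


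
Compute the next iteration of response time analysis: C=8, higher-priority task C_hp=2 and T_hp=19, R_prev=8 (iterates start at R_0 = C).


R_next = C + ceil(R_prev / T_hp) * C_hp
ceil(8 / 19) = ceil(0.4211) = 1
Interference = 1 * 2 = 2
R_next = 8 + 2 = 10

10


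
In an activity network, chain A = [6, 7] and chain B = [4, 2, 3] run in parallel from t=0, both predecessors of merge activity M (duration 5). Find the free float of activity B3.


ES(B3) = sum of predecessors on chain B = 6
EF(B3) = ES + duration = 6 + 3 = 9
Successor of B3 is M. ES(M) = max(sum(A), sum(B)) = max(13, 9) = 13
Free float = ES(successor) - EF(current) = 13 - 9 = 4

4


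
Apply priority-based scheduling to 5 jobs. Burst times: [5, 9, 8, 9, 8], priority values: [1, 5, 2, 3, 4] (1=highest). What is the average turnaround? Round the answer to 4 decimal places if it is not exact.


Sort by priority (ascending = highest first):
Order: [(1, 5), (2, 8), (3, 9), (4, 8), (5, 9)]
Completion times:
  Priority 1, burst=5, C=5
  Priority 2, burst=8, C=13
  Priority 3, burst=9, C=22
  Priority 4, burst=8, C=30
  Priority 5, burst=9, C=39
Average turnaround = 109/5 = 21.8

21.8


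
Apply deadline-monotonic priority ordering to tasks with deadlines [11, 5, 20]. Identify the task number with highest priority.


Sort tasks by relative deadline (ascending):
  Task 2: deadline = 5
  Task 1: deadline = 11
  Task 3: deadline = 20
Priority order (highest first): [2, 1, 3]
Highest priority task = 2

2


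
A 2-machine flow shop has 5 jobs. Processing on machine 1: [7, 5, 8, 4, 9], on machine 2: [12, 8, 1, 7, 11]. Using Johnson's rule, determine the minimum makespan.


Apply Johnson's rule:
  Group 1 (a <= b): [(4, 4, 7), (2, 5, 8), (1, 7, 12), (5, 9, 11)]
  Group 2 (a > b): [(3, 8, 1)]
Optimal job order: [4, 2, 1, 5, 3]
Schedule:
  Job 4: M1 done at 4, M2 done at 11
  Job 2: M1 done at 9, M2 done at 19
  Job 1: M1 done at 16, M2 done at 31
  Job 5: M1 done at 25, M2 done at 42
  Job 3: M1 done at 33, M2 done at 43
Makespan = 43

43


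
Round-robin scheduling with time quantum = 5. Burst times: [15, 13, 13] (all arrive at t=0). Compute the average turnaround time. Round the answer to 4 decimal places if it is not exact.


Time quantum = 5
Execution trace:
  J1 runs 5 units, time = 5
  J2 runs 5 units, time = 10
  J3 runs 5 units, time = 15
  J1 runs 5 units, time = 20
  J2 runs 5 units, time = 25
  J3 runs 5 units, time = 30
  J1 runs 5 units, time = 35
  J2 runs 3 units, time = 38
  J3 runs 3 units, time = 41
Finish times: [35, 38, 41]
Average turnaround = 114/3 = 38.0

38.0


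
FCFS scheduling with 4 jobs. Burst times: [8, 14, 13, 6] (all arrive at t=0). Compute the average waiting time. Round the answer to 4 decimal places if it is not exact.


FCFS order (as given): [8, 14, 13, 6]
Waiting times:
  Job 1: wait = 0
  Job 2: wait = 8
  Job 3: wait = 22
  Job 4: wait = 35
Sum of waiting times = 65
Average waiting time = 65/4 = 16.25

16.25


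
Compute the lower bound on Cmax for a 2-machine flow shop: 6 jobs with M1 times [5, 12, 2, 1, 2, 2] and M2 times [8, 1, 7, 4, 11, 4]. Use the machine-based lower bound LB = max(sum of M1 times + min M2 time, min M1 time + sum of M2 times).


LB1 = sum(M1 times) + min(M2 times) = 24 + 1 = 25
LB2 = min(M1 times) + sum(M2 times) = 1 + 35 = 36
Lower bound = max(LB1, LB2) = max(25, 36) = 36

36


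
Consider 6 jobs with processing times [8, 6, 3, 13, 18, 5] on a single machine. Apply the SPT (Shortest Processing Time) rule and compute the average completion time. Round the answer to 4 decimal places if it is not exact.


Sort jobs by processing time (SPT order): [3, 5, 6, 8, 13, 18]
Compute completion times sequentially:
  Job 1: processing = 3, completes at 3
  Job 2: processing = 5, completes at 8
  Job 3: processing = 6, completes at 14
  Job 4: processing = 8, completes at 22
  Job 5: processing = 13, completes at 35
  Job 6: processing = 18, completes at 53
Sum of completion times = 135
Average completion time = 135/6 = 22.5

22.5


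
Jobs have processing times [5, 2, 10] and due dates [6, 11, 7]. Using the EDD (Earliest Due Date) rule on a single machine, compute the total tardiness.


Sort by due date (EDD order): [(5, 6), (10, 7), (2, 11)]
Compute completion times and tardiness:
  Job 1: p=5, d=6, C=5, tardiness=max(0,5-6)=0
  Job 2: p=10, d=7, C=15, tardiness=max(0,15-7)=8
  Job 3: p=2, d=11, C=17, tardiness=max(0,17-11)=6
Total tardiness = 14

14


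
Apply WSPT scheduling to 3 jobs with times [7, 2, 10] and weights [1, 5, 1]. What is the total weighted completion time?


Compute p/w ratios and sort ascending (WSPT): [(2, 5), (7, 1), (10, 1)]
Compute weighted completion times:
  Job (p=2,w=5): C=2, w*C=5*2=10
  Job (p=7,w=1): C=9, w*C=1*9=9
  Job (p=10,w=1): C=19, w*C=1*19=19
Total weighted completion time = 38

38


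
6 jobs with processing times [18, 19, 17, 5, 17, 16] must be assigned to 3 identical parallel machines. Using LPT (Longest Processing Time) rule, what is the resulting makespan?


Sort jobs in decreasing order (LPT): [19, 18, 17, 17, 16, 5]
Assign each job to the least loaded machine:
  Machine 1: jobs [19, 5], load = 24
  Machine 2: jobs [18, 16], load = 34
  Machine 3: jobs [17, 17], load = 34
Makespan = max load = 34

34


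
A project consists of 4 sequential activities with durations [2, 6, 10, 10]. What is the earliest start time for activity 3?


Activity 3 starts after activities 1 through 2 complete.
Predecessor durations: [2, 6]
ES = 2 + 6 = 8

8


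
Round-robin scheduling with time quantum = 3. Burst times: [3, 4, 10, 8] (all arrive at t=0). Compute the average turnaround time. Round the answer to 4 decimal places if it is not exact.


Time quantum = 3
Execution trace:
  J1 runs 3 units, time = 3
  J2 runs 3 units, time = 6
  J3 runs 3 units, time = 9
  J4 runs 3 units, time = 12
  J2 runs 1 units, time = 13
  J3 runs 3 units, time = 16
  J4 runs 3 units, time = 19
  J3 runs 3 units, time = 22
  J4 runs 2 units, time = 24
  J3 runs 1 units, time = 25
Finish times: [3, 13, 25, 24]
Average turnaround = 65/4 = 16.25

16.25


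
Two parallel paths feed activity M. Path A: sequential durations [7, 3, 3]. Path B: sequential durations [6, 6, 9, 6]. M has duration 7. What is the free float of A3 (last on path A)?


ES(A3) = sum of predecessors on chain A = 10
EF(A3) = ES + duration = 10 + 3 = 13
Successor of A3 is M. ES(M) = max(sum(A), sum(B)) = max(13, 27) = 27
Free float = ES(successor) - EF(current) = 27 - 13 = 14

14


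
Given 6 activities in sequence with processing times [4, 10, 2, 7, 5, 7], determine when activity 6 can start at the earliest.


Activity 6 starts after activities 1 through 5 complete.
Predecessor durations: [4, 10, 2, 7, 5]
ES = 4 + 10 + 2 + 7 + 5 = 28

28


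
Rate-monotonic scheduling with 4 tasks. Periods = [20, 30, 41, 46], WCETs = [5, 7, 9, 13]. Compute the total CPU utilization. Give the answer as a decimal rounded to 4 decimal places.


Compute individual utilizations (exact fractions):
  Task 1: C/T = 5/20 = 1/4 (approx. 0.25)
  Task 2: C/T = 7/30 (approx. 0.2333)
  Task 3: C/T = 9/41 (approx. 0.2195)
  Task 4: C/T = 13/46 (approx. 0.2826)
Total utilization U = 1/4 + 7/30 + 9/41 + 13/46 = 55757/56580
Rounded to 4 decimal places: U = 0.9855
RM (Liu & Layland) bound for 4 tasks = 0.756828; compare with U = 55757/56580 (approx. 0.985454)
bound < U <= 1, so the RM sufficient condition is not met (inconclusive; an exact test such as response-time analysis is needed).

0.9855


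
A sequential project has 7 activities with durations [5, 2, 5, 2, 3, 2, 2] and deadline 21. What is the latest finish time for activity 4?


LF(activity 4) = deadline - sum of successor durations
Successors: activities 5 through 7 with durations [3, 2, 2]
Sum of successor durations = 7
LF = 21 - 7 = 14

14


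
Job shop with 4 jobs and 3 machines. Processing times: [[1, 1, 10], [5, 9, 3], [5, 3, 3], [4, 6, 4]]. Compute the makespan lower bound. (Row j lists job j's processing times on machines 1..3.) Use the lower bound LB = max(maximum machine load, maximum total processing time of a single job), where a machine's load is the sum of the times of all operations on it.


Machine loads:
  Machine 1: 1 + 5 + 5 + 4 = 15
  Machine 2: 1 + 9 + 3 + 6 = 19
  Machine 3: 10 + 3 + 3 + 4 = 20
Max machine load = 20
Job totals:
  Job 1: 12
  Job 2: 17
  Job 3: 11
  Job 4: 14
Max job total = 17
Lower bound = max(20, 17) = 20

20


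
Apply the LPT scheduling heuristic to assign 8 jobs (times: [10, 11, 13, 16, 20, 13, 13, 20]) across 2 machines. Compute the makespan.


Sort jobs in decreasing order (LPT): [20, 20, 16, 13, 13, 13, 11, 10]
Assign each job to the least loaded machine:
  Machine 1: jobs [20, 16, 13, 10], load = 59
  Machine 2: jobs [20, 13, 13, 11], load = 57
Makespan = max load = 59

59


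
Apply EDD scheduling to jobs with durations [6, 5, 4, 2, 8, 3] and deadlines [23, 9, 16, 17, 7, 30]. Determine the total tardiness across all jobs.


Sort by due date (EDD order): [(8, 7), (5, 9), (4, 16), (2, 17), (6, 23), (3, 30)]
Compute completion times and tardiness:
  Job 1: p=8, d=7, C=8, tardiness=max(0,8-7)=1
  Job 2: p=5, d=9, C=13, tardiness=max(0,13-9)=4
  Job 3: p=4, d=16, C=17, tardiness=max(0,17-16)=1
  Job 4: p=2, d=17, C=19, tardiness=max(0,19-17)=2
  Job 5: p=6, d=23, C=25, tardiness=max(0,25-23)=2
  Job 6: p=3, d=30, C=28, tardiness=max(0,28-30)=0
Total tardiness = 10

10


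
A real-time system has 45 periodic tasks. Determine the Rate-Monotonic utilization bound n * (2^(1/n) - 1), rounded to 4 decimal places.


Compute 2^(1/45) = 1.0155225125
Subtract 1: 1.0155225125 - 1 = 0.0155225125
Multiply by n: 45 * 0.0155225125 = 0.6985130625
Round to 4 dp: 0.6985

0.6985


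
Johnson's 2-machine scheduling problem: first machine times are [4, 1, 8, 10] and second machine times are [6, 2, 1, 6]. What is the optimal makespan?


Apply Johnson's rule:
  Group 1 (a <= b): [(2, 1, 2), (1, 4, 6)]
  Group 2 (a > b): [(4, 10, 6), (3, 8, 1)]
Optimal job order: [2, 1, 4, 3]
Schedule:
  Job 2: M1 done at 1, M2 done at 3
  Job 1: M1 done at 5, M2 done at 11
  Job 4: M1 done at 15, M2 done at 21
  Job 3: M1 done at 23, M2 done at 24
Makespan = 24

24


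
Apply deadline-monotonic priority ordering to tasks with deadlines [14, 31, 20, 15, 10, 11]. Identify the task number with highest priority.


Sort tasks by relative deadline (ascending):
  Task 5: deadline = 10
  Task 6: deadline = 11
  Task 1: deadline = 14
  Task 4: deadline = 15
  Task 3: deadline = 20
  Task 2: deadline = 31
Priority order (highest first): [5, 6, 1, 4, 3, 2]
Highest priority task = 5

5


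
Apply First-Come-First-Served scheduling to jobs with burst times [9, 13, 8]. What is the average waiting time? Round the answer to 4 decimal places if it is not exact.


FCFS order (as given): [9, 13, 8]
Waiting times:
  Job 1: wait = 0
  Job 2: wait = 9
  Job 3: wait = 22
Sum of waiting times = 31
Average waiting time = 31/3 = 10.3333

10.3333


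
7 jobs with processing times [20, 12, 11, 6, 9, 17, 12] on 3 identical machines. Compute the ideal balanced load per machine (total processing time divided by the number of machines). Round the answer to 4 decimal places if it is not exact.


Total processing time = 20 + 12 + 11 + 6 + 9 + 17 + 12 = 87
Number of machines = 3
Ideal balanced load = 87 / 3 = 29.0

29.0


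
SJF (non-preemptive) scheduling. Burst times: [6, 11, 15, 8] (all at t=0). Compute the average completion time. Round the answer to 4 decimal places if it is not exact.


SJF order (ascending): [6, 8, 11, 15]
Completion times:
  Job 1: burst=6, C=6
  Job 2: burst=8, C=14
  Job 3: burst=11, C=25
  Job 4: burst=15, C=40
Average completion = 85/4 = 21.25

21.25


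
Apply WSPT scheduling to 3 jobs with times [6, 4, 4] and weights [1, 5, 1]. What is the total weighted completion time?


Compute p/w ratios and sort ascending (WSPT): [(4, 5), (4, 1), (6, 1)]
Compute weighted completion times:
  Job (p=4,w=5): C=4, w*C=5*4=20
  Job (p=4,w=1): C=8, w*C=1*8=8
  Job (p=6,w=1): C=14, w*C=1*14=14
Total weighted completion time = 42

42


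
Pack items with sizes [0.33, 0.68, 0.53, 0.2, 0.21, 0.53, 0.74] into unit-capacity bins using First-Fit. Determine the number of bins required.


Place items sequentially using First-Fit:
  Item 0.33 -> new Bin 1
  Item 0.68 -> new Bin 2
  Item 0.53 -> Bin 1 (now 0.86)
  Item 0.2 -> Bin 2 (now 0.88)
  Item 0.21 -> new Bin 3
  Item 0.53 -> Bin 3 (now 0.74)
  Item 0.74 -> new Bin 4
Total bins used = 4

4


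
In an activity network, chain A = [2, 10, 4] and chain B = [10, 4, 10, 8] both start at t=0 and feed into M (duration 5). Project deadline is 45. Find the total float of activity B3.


Forward pass: ES(B3) = sum of predecessors on chain B = 14
EF = ES + duration = 14 + 10 = 24
Backward pass: LF(M) = deadline = 45; LS(M) = 45 - 5 = 40
LF(B3) = LS(M) - sum(successors on chain B) = 40 - 8 = 32
LS = LF - duration = 32 - 10 = 22
Total float = LS - ES = 22 - 14 = 8

8


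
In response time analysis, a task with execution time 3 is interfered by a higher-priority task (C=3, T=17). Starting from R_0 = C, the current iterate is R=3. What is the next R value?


R_next = C + ceil(R_prev / T_hp) * C_hp
ceil(3 / 17) = ceil(0.1765) = 1
Interference = 1 * 3 = 3
R_next = 3 + 3 = 6

6


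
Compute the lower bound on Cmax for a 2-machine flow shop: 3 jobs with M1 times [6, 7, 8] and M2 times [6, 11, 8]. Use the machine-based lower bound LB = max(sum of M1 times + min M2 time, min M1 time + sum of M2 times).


LB1 = sum(M1 times) + min(M2 times) = 21 + 6 = 27
LB2 = min(M1 times) + sum(M2 times) = 6 + 25 = 31
Lower bound = max(LB1, LB2) = max(27, 31) = 31

31


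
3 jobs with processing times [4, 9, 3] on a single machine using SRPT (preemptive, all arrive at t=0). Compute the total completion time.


Since all jobs arrive at t=0, SRPT equals SPT ordering.
SPT order: [3, 4, 9]
Completion times:
  Job 1: p=3, C=3
  Job 2: p=4, C=7
  Job 3: p=9, C=16
Total completion time = 3 + 7 + 16 = 26

26


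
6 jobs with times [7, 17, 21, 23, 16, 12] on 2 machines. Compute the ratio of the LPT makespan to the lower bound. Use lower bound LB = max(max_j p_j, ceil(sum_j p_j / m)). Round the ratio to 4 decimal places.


LPT order: [23, 21, 17, 16, 12, 7]
Machine loads after assignment: [46, 50]
LPT makespan = 50
Lower bound = max(max_job, ceil(total/2)) = max(23, 48) = 48
Ratio = 50 / 48 = 1.0417

1.0417


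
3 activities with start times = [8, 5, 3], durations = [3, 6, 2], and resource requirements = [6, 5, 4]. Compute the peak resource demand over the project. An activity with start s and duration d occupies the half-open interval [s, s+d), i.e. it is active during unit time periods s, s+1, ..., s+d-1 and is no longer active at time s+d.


Each activity i is active on [start_i, start_i + duration_i).
Compute total resource usage per time slot:
  t=0: active resources = [], total = 0
  t=1: active resources = [], total = 0
  t=2: active resources = [], total = 0
  t=3: active resources = [4], total = 4
  t=4: active resources = [4], total = 4
  t=5: active resources = [5], total = 5
  t=6: active resources = [5], total = 5
  t=7: active resources = [5], total = 5
  t=8: active resources = [6, 5], total = 11
  t=9: active resources = [6, 5], total = 11
  t=10: active resources = [6, 5], total = 11
Peak resource demand = 11

11


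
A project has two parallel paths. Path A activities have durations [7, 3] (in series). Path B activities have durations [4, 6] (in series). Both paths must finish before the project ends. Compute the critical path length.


Path A total = 7 + 3 = 10
Path B total = 4 + 6 = 10
Critical path = longest path = max(10, 10) = 10

10


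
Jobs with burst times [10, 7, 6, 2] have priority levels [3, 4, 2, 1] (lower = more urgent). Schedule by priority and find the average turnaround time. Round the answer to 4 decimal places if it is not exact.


Sort by priority (ascending = highest first):
Order: [(1, 2), (2, 6), (3, 10), (4, 7)]
Completion times:
  Priority 1, burst=2, C=2
  Priority 2, burst=6, C=8
  Priority 3, burst=10, C=18
  Priority 4, burst=7, C=25
Average turnaround = 53/4 = 13.25

13.25


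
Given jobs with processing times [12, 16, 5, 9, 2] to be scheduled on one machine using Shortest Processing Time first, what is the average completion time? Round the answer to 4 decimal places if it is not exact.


Sort jobs by processing time (SPT order): [2, 5, 9, 12, 16]
Compute completion times sequentially:
  Job 1: processing = 2, completes at 2
  Job 2: processing = 5, completes at 7
  Job 3: processing = 9, completes at 16
  Job 4: processing = 12, completes at 28
  Job 5: processing = 16, completes at 44
Sum of completion times = 97
Average completion time = 97/5 = 19.4

19.4


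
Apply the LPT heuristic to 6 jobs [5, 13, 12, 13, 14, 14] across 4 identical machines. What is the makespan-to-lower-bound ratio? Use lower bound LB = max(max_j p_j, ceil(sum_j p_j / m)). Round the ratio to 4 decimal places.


LPT order: [14, 14, 13, 13, 12, 5]
Machine loads after assignment: [14, 14, 25, 18]
LPT makespan = 25
Lower bound = max(max_job, ceil(total/4)) = max(14, 18) = 18
Ratio = 25 / 18 = 1.3889

1.3889


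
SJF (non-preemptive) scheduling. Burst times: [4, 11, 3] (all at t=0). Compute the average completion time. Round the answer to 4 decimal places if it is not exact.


SJF order (ascending): [3, 4, 11]
Completion times:
  Job 1: burst=3, C=3
  Job 2: burst=4, C=7
  Job 3: burst=11, C=18
Average completion = 28/3 = 9.3333

9.3333


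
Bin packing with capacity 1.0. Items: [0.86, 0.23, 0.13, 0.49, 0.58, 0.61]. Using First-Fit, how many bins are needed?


Place items sequentially using First-Fit:
  Item 0.86 -> new Bin 1
  Item 0.23 -> new Bin 2
  Item 0.13 -> Bin 1 (now 0.99)
  Item 0.49 -> Bin 2 (now 0.72)
  Item 0.58 -> new Bin 3
  Item 0.61 -> new Bin 4
Total bins used = 4

4


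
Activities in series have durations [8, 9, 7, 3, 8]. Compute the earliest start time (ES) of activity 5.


Activity 5 starts after activities 1 through 4 complete.
Predecessor durations: [8, 9, 7, 3]
ES = 8 + 9 + 7 + 3 = 27

27


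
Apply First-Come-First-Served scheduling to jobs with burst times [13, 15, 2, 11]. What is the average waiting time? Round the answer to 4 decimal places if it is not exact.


FCFS order (as given): [13, 15, 2, 11]
Waiting times:
  Job 1: wait = 0
  Job 2: wait = 13
  Job 3: wait = 28
  Job 4: wait = 30
Sum of waiting times = 71
Average waiting time = 71/4 = 17.75

17.75


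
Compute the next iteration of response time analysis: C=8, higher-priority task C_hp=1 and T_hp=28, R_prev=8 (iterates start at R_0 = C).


R_next = C + ceil(R_prev / T_hp) * C_hp
ceil(8 / 28) = ceil(0.2857) = 1
Interference = 1 * 1 = 1
R_next = 8 + 1 = 9

9


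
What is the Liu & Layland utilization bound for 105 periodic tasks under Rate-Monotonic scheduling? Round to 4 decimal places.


Compute 2^(1/105) = 1.0066232390
Subtract 1: 1.0066232390 - 1 = 0.0066232390
Multiply by n: 105 * 0.0066232390 = 0.6954400950
Round to 4 dp: 0.6954

0.6954


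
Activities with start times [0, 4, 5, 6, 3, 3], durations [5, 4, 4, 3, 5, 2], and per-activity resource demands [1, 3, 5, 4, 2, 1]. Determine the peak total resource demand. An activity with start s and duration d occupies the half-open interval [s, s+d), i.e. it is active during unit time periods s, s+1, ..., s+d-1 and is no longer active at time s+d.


Each activity i is active on [start_i, start_i + duration_i).
Compute total resource usage per time slot:
  t=0: active resources = [1], total = 1
  t=1: active resources = [1], total = 1
  t=2: active resources = [1], total = 1
  t=3: active resources = [1, 2, 1], total = 4
  t=4: active resources = [1, 3, 2, 1], total = 7
  t=5: active resources = [3, 5, 2], total = 10
  t=6: active resources = [3, 5, 4, 2], total = 14
  t=7: active resources = [3, 5, 4, 2], total = 14
  t=8: active resources = [5, 4], total = 9
Peak resource demand = 14

14


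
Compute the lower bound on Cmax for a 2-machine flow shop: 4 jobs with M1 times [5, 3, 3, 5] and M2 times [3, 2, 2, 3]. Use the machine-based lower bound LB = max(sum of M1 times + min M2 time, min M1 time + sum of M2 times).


LB1 = sum(M1 times) + min(M2 times) = 16 + 2 = 18
LB2 = min(M1 times) + sum(M2 times) = 3 + 10 = 13
Lower bound = max(LB1, LB2) = max(18, 13) = 18

18


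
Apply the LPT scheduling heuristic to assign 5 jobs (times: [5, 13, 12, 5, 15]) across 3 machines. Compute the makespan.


Sort jobs in decreasing order (LPT): [15, 13, 12, 5, 5]
Assign each job to the least loaded machine:
  Machine 1: jobs [15], load = 15
  Machine 2: jobs [13, 5], load = 18
  Machine 3: jobs [12, 5], load = 17
Makespan = max load = 18

18


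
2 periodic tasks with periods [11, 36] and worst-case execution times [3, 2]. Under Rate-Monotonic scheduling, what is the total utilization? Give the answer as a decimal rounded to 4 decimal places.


Compute individual utilizations (exact fractions):
  Task 1: C/T = 3/11 (approx. 0.2727)
  Task 2: C/T = 2/36 = 1/18 (approx. 0.0556)
Total utilization U = 3/11 + 1/18 = 65/198
Rounded to 4 decimal places: U = 0.3283
RM (Liu & Layland) bound for 2 tasks = 0.828427; compare with U = 65/198 (approx. 0.328283)
U <= bound, so schedulable by RM sufficient condition.

0.3283


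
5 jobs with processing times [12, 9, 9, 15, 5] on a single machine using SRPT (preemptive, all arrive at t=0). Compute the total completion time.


Since all jobs arrive at t=0, SRPT equals SPT ordering.
SPT order: [5, 9, 9, 12, 15]
Completion times:
  Job 1: p=5, C=5
  Job 2: p=9, C=14
  Job 3: p=9, C=23
  Job 4: p=12, C=35
  Job 5: p=15, C=50
Total completion time = 5 + 14 + 23 + 35 + 50 = 127

127


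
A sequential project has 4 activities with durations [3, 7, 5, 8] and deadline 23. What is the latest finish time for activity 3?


LF(activity 3) = deadline - sum of successor durations
Successors: activities 4 through 4 with durations [8]
Sum of successor durations = 8
LF = 23 - 8 = 15

15


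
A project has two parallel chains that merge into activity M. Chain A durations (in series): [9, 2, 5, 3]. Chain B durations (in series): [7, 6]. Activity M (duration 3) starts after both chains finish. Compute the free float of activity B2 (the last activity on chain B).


ES(B2) = sum of predecessors on chain B = 7
EF(B2) = ES + duration = 7 + 6 = 13
Successor of B2 is M. ES(M) = max(sum(A), sum(B)) = max(19, 13) = 19
Free float = ES(successor) - EF(current) = 19 - 13 = 6

6


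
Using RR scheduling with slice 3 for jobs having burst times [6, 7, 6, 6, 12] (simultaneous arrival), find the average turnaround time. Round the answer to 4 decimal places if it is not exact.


Time quantum = 3
Execution trace:
  J1 runs 3 units, time = 3
  J2 runs 3 units, time = 6
  J3 runs 3 units, time = 9
  J4 runs 3 units, time = 12
  J5 runs 3 units, time = 15
  J1 runs 3 units, time = 18
  J2 runs 3 units, time = 21
  J3 runs 3 units, time = 24
  J4 runs 3 units, time = 27
  J5 runs 3 units, time = 30
  J2 runs 1 units, time = 31
  J5 runs 3 units, time = 34
  J5 runs 3 units, time = 37
Finish times: [18, 31, 24, 27, 37]
Average turnaround = 137/5 = 27.4

27.4


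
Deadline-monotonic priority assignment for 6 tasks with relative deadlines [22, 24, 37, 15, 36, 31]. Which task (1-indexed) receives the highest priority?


Sort tasks by relative deadline (ascending):
  Task 4: deadline = 15
  Task 1: deadline = 22
  Task 2: deadline = 24
  Task 6: deadline = 31
  Task 5: deadline = 36
  Task 3: deadline = 37
Priority order (highest first): [4, 1, 2, 6, 5, 3]
Highest priority task = 4

4


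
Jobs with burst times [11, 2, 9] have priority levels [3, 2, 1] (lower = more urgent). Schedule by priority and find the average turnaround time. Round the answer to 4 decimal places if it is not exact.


Sort by priority (ascending = highest first):
Order: [(1, 9), (2, 2), (3, 11)]
Completion times:
  Priority 1, burst=9, C=9
  Priority 2, burst=2, C=11
  Priority 3, burst=11, C=22
Average turnaround = 42/3 = 14.0

14.0


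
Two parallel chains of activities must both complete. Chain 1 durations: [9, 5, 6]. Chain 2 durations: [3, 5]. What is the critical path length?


Path A total = 9 + 5 + 6 = 20
Path B total = 3 + 5 = 8
Critical path = longest path = max(20, 8) = 20

20


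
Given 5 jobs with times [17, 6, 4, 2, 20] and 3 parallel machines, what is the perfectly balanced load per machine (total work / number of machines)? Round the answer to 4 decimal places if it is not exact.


Total processing time = 17 + 6 + 4 + 2 + 20 = 49
Number of machines = 3
Ideal balanced load = 49 / 3 = 16.3333

16.3333


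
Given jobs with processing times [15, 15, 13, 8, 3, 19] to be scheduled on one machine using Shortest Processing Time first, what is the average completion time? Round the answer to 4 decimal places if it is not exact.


Sort jobs by processing time (SPT order): [3, 8, 13, 15, 15, 19]
Compute completion times sequentially:
  Job 1: processing = 3, completes at 3
  Job 2: processing = 8, completes at 11
  Job 3: processing = 13, completes at 24
  Job 4: processing = 15, completes at 39
  Job 5: processing = 15, completes at 54
  Job 6: processing = 19, completes at 73
Sum of completion times = 204
Average completion time = 204/6 = 34.0

34.0


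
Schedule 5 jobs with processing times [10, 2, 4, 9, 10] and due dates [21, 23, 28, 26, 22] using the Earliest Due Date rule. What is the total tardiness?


Sort by due date (EDD order): [(10, 21), (10, 22), (2, 23), (9, 26), (4, 28)]
Compute completion times and tardiness:
  Job 1: p=10, d=21, C=10, tardiness=max(0,10-21)=0
  Job 2: p=10, d=22, C=20, tardiness=max(0,20-22)=0
  Job 3: p=2, d=23, C=22, tardiness=max(0,22-23)=0
  Job 4: p=9, d=26, C=31, tardiness=max(0,31-26)=5
  Job 5: p=4, d=28, C=35, tardiness=max(0,35-28)=7
Total tardiness = 12

12


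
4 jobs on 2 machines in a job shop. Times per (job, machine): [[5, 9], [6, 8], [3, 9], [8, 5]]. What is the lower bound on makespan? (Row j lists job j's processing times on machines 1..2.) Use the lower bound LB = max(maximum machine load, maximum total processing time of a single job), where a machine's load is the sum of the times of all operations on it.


Machine loads:
  Machine 1: 5 + 6 + 3 + 8 = 22
  Machine 2: 9 + 8 + 9 + 5 = 31
Max machine load = 31
Job totals:
  Job 1: 14
  Job 2: 14
  Job 3: 12
  Job 4: 13
Max job total = 14
Lower bound = max(31, 14) = 31

31


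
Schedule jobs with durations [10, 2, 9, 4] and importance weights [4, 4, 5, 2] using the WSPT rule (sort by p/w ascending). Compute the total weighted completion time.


Compute p/w ratios and sort ascending (WSPT): [(2, 4), (9, 5), (4, 2), (10, 4)]
Compute weighted completion times:
  Job (p=2,w=4): C=2, w*C=4*2=8
  Job (p=9,w=5): C=11, w*C=5*11=55
  Job (p=4,w=2): C=15, w*C=2*15=30
  Job (p=10,w=4): C=25, w*C=4*25=100
Total weighted completion time = 193

193


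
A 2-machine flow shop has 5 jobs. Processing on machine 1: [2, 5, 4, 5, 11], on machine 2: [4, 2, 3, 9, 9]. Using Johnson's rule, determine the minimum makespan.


Apply Johnson's rule:
  Group 1 (a <= b): [(1, 2, 4), (4, 5, 9)]
  Group 2 (a > b): [(5, 11, 9), (3, 4, 3), (2, 5, 2)]
Optimal job order: [1, 4, 5, 3, 2]
Schedule:
  Job 1: M1 done at 2, M2 done at 6
  Job 4: M1 done at 7, M2 done at 16
  Job 5: M1 done at 18, M2 done at 27
  Job 3: M1 done at 22, M2 done at 30
  Job 2: M1 done at 27, M2 done at 32
Makespan = 32

32


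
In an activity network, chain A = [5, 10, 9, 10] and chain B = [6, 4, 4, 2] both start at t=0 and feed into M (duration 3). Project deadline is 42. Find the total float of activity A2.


Forward pass: ES(A2) = sum of predecessors on chain A = 5
EF = ES + duration = 5 + 10 = 15
Backward pass: LF(M) = deadline = 42; LS(M) = 42 - 3 = 39
LF(A2) = LS(M) - sum(successors on chain A) = 39 - 19 = 20
LS = LF - duration = 20 - 10 = 10
Total float = LS - ES = 10 - 5 = 5

5


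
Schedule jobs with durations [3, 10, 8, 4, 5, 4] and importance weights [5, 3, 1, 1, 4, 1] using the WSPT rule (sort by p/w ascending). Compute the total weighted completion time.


Compute p/w ratios and sort ascending (WSPT): [(3, 5), (5, 4), (10, 3), (4, 1), (4, 1), (8, 1)]
Compute weighted completion times:
  Job (p=3,w=5): C=3, w*C=5*3=15
  Job (p=5,w=4): C=8, w*C=4*8=32
  Job (p=10,w=3): C=18, w*C=3*18=54
  Job (p=4,w=1): C=22, w*C=1*22=22
  Job (p=4,w=1): C=26, w*C=1*26=26
  Job (p=8,w=1): C=34, w*C=1*34=34
Total weighted completion time = 183

183


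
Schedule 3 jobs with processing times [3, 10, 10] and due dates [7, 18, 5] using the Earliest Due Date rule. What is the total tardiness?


Sort by due date (EDD order): [(10, 5), (3, 7), (10, 18)]
Compute completion times and tardiness:
  Job 1: p=10, d=5, C=10, tardiness=max(0,10-5)=5
  Job 2: p=3, d=7, C=13, tardiness=max(0,13-7)=6
  Job 3: p=10, d=18, C=23, tardiness=max(0,23-18)=5
Total tardiness = 16

16


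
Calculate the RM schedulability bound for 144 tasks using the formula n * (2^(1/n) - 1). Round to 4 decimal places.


Compute 2^(1/144) = 1.0048251257
Subtract 1: 1.0048251257 - 1 = 0.0048251257
Multiply by n: 144 * 0.0048251257 = 0.6948181008
Round to 4 dp: 0.6948

0.6948


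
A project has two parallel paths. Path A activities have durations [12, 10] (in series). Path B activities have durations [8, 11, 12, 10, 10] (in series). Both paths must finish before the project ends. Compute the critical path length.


Path A total = 12 + 10 = 22
Path B total = 8 + 11 + 12 + 10 + 10 = 51
Critical path = longest path = max(22, 51) = 51

51


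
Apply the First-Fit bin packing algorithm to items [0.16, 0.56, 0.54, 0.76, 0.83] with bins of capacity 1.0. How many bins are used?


Place items sequentially using First-Fit:
  Item 0.16 -> new Bin 1
  Item 0.56 -> Bin 1 (now 0.72)
  Item 0.54 -> new Bin 2
  Item 0.76 -> new Bin 3
  Item 0.83 -> new Bin 4
Total bins used = 4

4


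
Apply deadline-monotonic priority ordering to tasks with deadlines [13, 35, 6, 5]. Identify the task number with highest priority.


Sort tasks by relative deadline (ascending):
  Task 4: deadline = 5
  Task 3: deadline = 6
  Task 1: deadline = 13
  Task 2: deadline = 35
Priority order (highest first): [4, 3, 1, 2]
Highest priority task = 4

4


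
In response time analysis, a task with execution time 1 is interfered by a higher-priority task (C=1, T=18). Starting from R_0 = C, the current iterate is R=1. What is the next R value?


R_next = C + ceil(R_prev / T_hp) * C_hp
ceil(1 / 18) = ceil(0.0556) = 1
Interference = 1 * 1 = 1
R_next = 1 + 1 = 2

2


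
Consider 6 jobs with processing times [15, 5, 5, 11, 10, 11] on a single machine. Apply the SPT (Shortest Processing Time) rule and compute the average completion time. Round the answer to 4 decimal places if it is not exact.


Sort jobs by processing time (SPT order): [5, 5, 10, 11, 11, 15]
Compute completion times sequentially:
  Job 1: processing = 5, completes at 5
  Job 2: processing = 5, completes at 10
  Job 3: processing = 10, completes at 20
  Job 4: processing = 11, completes at 31
  Job 5: processing = 11, completes at 42
  Job 6: processing = 15, completes at 57
Sum of completion times = 165
Average completion time = 165/6 = 27.5

27.5


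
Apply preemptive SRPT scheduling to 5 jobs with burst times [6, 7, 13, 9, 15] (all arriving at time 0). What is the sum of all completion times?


Since all jobs arrive at t=0, SRPT equals SPT ordering.
SPT order: [6, 7, 9, 13, 15]
Completion times:
  Job 1: p=6, C=6
  Job 2: p=7, C=13
  Job 3: p=9, C=22
  Job 4: p=13, C=35
  Job 5: p=15, C=50
Total completion time = 6 + 13 + 22 + 35 + 50 = 126

126


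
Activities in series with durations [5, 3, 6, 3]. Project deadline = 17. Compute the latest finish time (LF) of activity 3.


LF(activity 3) = deadline - sum of successor durations
Successors: activities 4 through 4 with durations [3]
Sum of successor durations = 3
LF = 17 - 3 = 14

14


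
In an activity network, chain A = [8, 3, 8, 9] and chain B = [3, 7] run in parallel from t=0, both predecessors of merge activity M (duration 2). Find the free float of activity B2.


ES(B2) = sum of predecessors on chain B = 3
EF(B2) = ES + duration = 3 + 7 = 10
Successor of B2 is M. ES(M) = max(sum(A), sum(B)) = max(28, 10) = 28
Free float = ES(successor) - EF(current) = 28 - 10 = 18

18


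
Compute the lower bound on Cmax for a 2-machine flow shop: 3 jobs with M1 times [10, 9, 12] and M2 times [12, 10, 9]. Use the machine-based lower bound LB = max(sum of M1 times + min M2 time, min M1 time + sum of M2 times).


LB1 = sum(M1 times) + min(M2 times) = 31 + 9 = 40
LB2 = min(M1 times) + sum(M2 times) = 9 + 31 = 40
Lower bound = max(LB1, LB2) = max(40, 40) = 40

40


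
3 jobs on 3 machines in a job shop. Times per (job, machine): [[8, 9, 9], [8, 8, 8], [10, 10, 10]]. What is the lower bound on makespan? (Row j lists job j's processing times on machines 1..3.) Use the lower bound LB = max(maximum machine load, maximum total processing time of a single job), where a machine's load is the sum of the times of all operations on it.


Machine loads:
  Machine 1: 8 + 8 + 10 = 26
  Machine 2: 9 + 8 + 10 = 27
  Machine 3: 9 + 8 + 10 = 27
Max machine load = 27
Job totals:
  Job 1: 26
  Job 2: 24
  Job 3: 30
Max job total = 30
Lower bound = max(27, 30) = 30

30


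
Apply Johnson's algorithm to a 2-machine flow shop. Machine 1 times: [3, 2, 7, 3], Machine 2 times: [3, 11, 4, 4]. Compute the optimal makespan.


Apply Johnson's rule:
  Group 1 (a <= b): [(2, 2, 11), (1, 3, 3), (4, 3, 4)]
  Group 2 (a > b): [(3, 7, 4)]
Optimal job order: [2, 1, 4, 3]
Schedule:
  Job 2: M1 done at 2, M2 done at 13
  Job 1: M1 done at 5, M2 done at 16
  Job 4: M1 done at 8, M2 done at 20
  Job 3: M1 done at 15, M2 done at 24
Makespan = 24

24


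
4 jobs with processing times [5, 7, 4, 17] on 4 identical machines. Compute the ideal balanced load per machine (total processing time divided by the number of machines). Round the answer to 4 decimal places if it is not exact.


Total processing time = 5 + 7 + 4 + 17 = 33
Number of machines = 4
Ideal balanced load = 33 / 4 = 8.25

8.25


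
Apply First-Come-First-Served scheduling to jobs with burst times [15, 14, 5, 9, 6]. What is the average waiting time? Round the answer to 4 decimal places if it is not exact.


FCFS order (as given): [15, 14, 5, 9, 6]
Waiting times:
  Job 1: wait = 0
  Job 2: wait = 15
  Job 3: wait = 29
  Job 4: wait = 34
  Job 5: wait = 43
Sum of waiting times = 121
Average waiting time = 121/5 = 24.2

24.2


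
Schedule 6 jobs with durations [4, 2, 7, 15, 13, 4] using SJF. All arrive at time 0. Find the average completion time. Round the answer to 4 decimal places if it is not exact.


SJF order (ascending): [2, 4, 4, 7, 13, 15]
Completion times:
  Job 1: burst=2, C=2
  Job 2: burst=4, C=6
  Job 3: burst=4, C=10
  Job 4: burst=7, C=17
  Job 5: burst=13, C=30
  Job 6: burst=15, C=45
Average completion = 110/6 = 18.3333

18.3333


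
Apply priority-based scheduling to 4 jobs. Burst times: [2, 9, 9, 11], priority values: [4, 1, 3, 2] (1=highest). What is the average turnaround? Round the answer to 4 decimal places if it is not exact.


Sort by priority (ascending = highest first):
Order: [(1, 9), (2, 11), (3, 9), (4, 2)]
Completion times:
  Priority 1, burst=9, C=9
  Priority 2, burst=11, C=20
  Priority 3, burst=9, C=29
  Priority 4, burst=2, C=31
Average turnaround = 89/4 = 22.25

22.25


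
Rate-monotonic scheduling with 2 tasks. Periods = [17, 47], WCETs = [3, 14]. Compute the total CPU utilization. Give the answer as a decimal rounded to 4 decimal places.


Compute individual utilizations (exact fractions):
  Task 1: C/T = 3/17 (approx. 0.1765)
  Task 2: C/T = 14/47 (approx. 0.2979)
Total utilization U = 3/17 + 14/47 = 379/799
Rounded to 4 decimal places: U = 0.4743
RM (Liu & Layland) bound for 2 tasks = 0.828427; compare with U = 379/799 (approx. 0.474343)
U <= bound, so schedulable by RM sufficient condition.

0.4743


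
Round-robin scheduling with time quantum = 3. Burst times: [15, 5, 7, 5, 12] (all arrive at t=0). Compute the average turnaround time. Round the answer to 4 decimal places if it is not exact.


Time quantum = 3
Execution trace:
  J1 runs 3 units, time = 3
  J2 runs 3 units, time = 6
  J3 runs 3 units, time = 9
  J4 runs 3 units, time = 12
  J5 runs 3 units, time = 15
  J1 runs 3 units, time = 18
  J2 runs 2 units, time = 20
  J3 runs 3 units, time = 23
  J4 runs 2 units, time = 25
  J5 runs 3 units, time = 28
  J1 runs 3 units, time = 31
  J3 runs 1 units, time = 32
  J5 runs 3 units, time = 35
  J1 runs 3 units, time = 38
  J5 runs 3 units, time = 41
  J1 runs 3 units, time = 44
Finish times: [44, 20, 32, 25, 41]
Average turnaround = 162/5 = 32.4

32.4


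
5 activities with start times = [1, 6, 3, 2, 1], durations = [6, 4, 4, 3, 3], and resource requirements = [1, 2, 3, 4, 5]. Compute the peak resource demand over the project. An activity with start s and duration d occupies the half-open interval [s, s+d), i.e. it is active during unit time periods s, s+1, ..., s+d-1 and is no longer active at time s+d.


Each activity i is active on [start_i, start_i + duration_i).
Compute total resource usage per time slot:
  t=0: active resources = [], total = 0
  t=1: active resources = [1, 5], total = 6
  t=2: active resources = [1, 4, 5], total = 10
  t=3: active resources = [1, 3, 4, 5], total = 13
  t=4: active resources = [1, 3, 4], total = 8
  t=5: active resources = [1, 3], total = 4
  t=6: active resources = [1, 2, 3], total = 6
  t=7: active resources = [2], total = 2
  t=8: active resources = [2], total = 2
  t=9: active resources = [2], total = 2
Peak resource demand = 13

13


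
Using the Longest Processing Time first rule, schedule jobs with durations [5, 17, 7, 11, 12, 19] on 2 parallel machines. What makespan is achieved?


Sort jobs in decreasing order (LPT): [19, 17, 12, 11, 7, 5]
Assign each job to the least loaded machine:
  Machine 1: jobs [19, 11, 5], load = 35
  Machine 2: jobs [17, 12, 7], load = 36
Makespan = max load = 36

36


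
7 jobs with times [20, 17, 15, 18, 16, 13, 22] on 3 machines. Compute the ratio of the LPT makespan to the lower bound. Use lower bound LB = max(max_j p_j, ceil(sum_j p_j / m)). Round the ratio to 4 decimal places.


LPT order: [22, 20, 18, 17, 16, 15, 13]
Machine loads after assignment: [37, 36, 48]
LPT makespan = 48
Lower bound = max(max_job, ceil(total/3)) = max(22, 41) = 41
Ratio = 48 / 41 = 1.1707

1.1707


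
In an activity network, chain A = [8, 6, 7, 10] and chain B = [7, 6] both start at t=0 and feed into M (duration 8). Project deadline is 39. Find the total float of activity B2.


Forward pass: ES(B2) = sum of predecessors on chain B = 7
EF = ES + duration = 7 + 6 = 13
Backward pass: LF(M) = deadline = 39; LS(M) = 39 - 8 = 31
LF(B2) = LS(M) - sum(successors on chain B) = 31 - 0 = 31
LS = LF - duration = 31 - 6 = 25
Total float = LS - ES = 25 - 7 = 18

18


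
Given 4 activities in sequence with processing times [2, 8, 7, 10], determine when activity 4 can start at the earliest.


Activity 4 starts after activities 1 through 3 complete.
Predecessor durations: [2, 8, 7]
ES = 2 + 8 + 7 = 17

17
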